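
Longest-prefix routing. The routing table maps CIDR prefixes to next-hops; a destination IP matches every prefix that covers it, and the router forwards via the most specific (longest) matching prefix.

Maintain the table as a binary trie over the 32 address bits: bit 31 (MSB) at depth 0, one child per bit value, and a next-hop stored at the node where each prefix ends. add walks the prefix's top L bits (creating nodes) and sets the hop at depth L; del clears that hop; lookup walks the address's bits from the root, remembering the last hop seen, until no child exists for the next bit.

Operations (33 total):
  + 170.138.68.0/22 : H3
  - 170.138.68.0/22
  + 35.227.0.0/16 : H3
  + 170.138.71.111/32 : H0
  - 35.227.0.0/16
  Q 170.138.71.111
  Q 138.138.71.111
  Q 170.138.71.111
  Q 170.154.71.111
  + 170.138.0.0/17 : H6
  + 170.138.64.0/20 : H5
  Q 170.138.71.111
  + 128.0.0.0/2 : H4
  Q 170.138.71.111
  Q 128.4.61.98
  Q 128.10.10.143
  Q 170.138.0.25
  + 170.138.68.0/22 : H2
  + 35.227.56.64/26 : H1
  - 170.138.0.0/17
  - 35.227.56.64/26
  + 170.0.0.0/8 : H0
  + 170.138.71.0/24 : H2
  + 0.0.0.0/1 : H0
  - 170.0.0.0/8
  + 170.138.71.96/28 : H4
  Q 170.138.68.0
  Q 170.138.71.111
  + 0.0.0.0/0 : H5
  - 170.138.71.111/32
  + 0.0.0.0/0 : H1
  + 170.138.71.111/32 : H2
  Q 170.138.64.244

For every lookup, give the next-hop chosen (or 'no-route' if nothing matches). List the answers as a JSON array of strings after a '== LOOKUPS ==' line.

Process each operation:
  add 170.138.68.0/22 -> H3 at depth 22
  del 170.138.68.0/22 (clear depth 22)
  add 35.227.0.0/16 -> H3 at depth 16
  add 170.138.71.111/32 -> H0 at depth 32
  del 35.227.0.0/16 (clear depth 16)
  Q 170.138.71.111: descend 10101010100010100100011101101111 ; hops seen [H0] ; pick H0
  Q 138.138.71.111: descend 10 ; hops seen [∅] ; pick no-route
  Q 170.138.71.111: descend 10101010100010100100011101101111 ; hops seen [H0] ; pick H0
  Q 170.154.71.111: descend 10101010100 ; hops seen [∅] ; pick no-route
  add 170.138.0.0/17 -> H6 at depth 17
  add 170.138.64.0/20 -> H5 at depth 20
  Q 170.138.71.111: descend 10101010100010100100011101101111 ; hops seen [H6,H5,H0] ; pick H0
  add 128.0.0.0/2 -> H4 at depth 2
  Q 170.138.71.111: descend 10101010100010100100011101101111 ; hops seen [H4,H6,H5,H0] ; pick H0
  Q 128.4.61.98: descend 10 ; hops seen [H4] ; pick H4
  Q 128.10.10.143: descend 10 ; hops seen [H4] ; pick H4
  Q 170.138.0.25: descend 10101010100010100 ; hops seen [H4,H6] ; pick H6
  add 170.138.68.0/22 -> H2 at depth 22
  add 35.227.56.64/26 -> H1 at depth 26
  del 170.138.0.0/17 (clear depth 17)
  del 35.227.56.64/26 (clear depth 26)
  add 170.0.0.0/8 -> H0 at depth 8
  add 170.138.71.0/24 -> H2 at depth 24
  add 0.0.0.0/1 -> H0 at depth 1
  del 170.0.0.0/8 (clear depth 8)
  add 170.138.71.96/28 -> H4 at depth 28
  Q 170.138.68.0: descend 1010101010001010010001 ; hops seen [H4,H5,H2] ; pick H2
  Q 170.138.71.111: descend 10101010100010100100011101101111 ; hops seen [H4,H5,H2,H2,H4,H0] ; pick H0
  add 0.0.0.0/0 -> H5 at depth 0
  del 170.138.71.111/32 (clear depth 32)
  add 0.0.0.0/0 -> H1 at depth 0
  add 170.138.71.111/32 -> H2 at depth 32
  Q 170.138.64.244: descend 101010101000101001000 ; hops seen [H1,H4,H5] ; pick H5

== LOOKUPS ==
["H0","no-route","H0","no-route","H0","H0","H4","H4","H6","H2","H0","H5"]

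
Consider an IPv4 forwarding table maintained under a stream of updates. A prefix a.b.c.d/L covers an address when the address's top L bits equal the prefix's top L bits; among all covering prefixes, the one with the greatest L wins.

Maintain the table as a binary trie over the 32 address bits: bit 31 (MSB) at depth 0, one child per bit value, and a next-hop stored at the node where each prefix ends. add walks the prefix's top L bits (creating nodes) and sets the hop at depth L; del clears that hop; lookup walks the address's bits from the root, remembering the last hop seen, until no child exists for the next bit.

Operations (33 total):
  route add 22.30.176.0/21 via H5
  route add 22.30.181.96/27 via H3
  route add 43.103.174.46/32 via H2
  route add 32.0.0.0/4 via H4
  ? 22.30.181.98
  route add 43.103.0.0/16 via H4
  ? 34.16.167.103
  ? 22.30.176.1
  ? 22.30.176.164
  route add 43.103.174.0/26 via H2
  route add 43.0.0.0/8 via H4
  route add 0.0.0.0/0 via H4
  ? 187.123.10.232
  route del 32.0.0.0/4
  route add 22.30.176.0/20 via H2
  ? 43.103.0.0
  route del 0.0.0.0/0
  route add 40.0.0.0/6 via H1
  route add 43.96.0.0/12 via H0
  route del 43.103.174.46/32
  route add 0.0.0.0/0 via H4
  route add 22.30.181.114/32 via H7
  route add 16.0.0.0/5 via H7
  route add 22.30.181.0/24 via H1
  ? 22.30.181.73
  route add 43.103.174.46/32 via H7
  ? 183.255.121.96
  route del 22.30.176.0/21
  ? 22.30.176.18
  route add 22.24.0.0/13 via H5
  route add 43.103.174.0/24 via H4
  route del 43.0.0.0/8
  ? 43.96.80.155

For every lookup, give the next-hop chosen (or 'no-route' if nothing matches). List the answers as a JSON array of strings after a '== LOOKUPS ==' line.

Process each operation:
  + 22.30.176.0/21 (H5) depth=21
  + 22.30.181.96/27 (H3) depth=27
  + 43.103.174.46/32 (H2) depth=32
  + 32.0.0.0/4 (H4) depth=4
  ? 22.30.181.98  path d0:-→d1:-→d2:-→d3:-→d4:-→d5:-→d6:-→d7:-→d8:-→d9:-→d10:-→d11:-→d12:-→d13:-→d14:-→d15:-→d16:-→d17:-→d18:-→d19:-→d20:-→d21:H5→d22:-→d23:-→d24:-→d25:-→d26:-→d27:H3  best=H3
  + 43.103.0.0/16 (H4) depth=16
  ? 34.16.167.103  path d0:-→d1:-→d2:-→d3:-→d4:H4  best=H4
  ? 22.30.176.1  path d0:-→d1:-→d2:-→d3:-→d4:-→d5:-→d6:-→d7:-→d8:-→d9:-→d10:-→d11:-→d12:-→d13:-→d14:-→d15:-→d16:-→d17:-→d18:-→d19:-→d20:-→d21:H5  best=H5
  ? 22.30.176.164  path d0:-→d1:-→d2:-→d3:-→d4:-→d5:-→d6:-→d7:-→d8:-→d9:-→d10:-→d11:-→d12:-→d13:-→d14:-→d15:-→d16:-→d17:-→d18:-→d19:-→d20:-→d21:H5  best=H5
  + 43.103.174.0/26 (H2) depth=26
  + 43.0.0.0/8 (H4) depth=8
  + 0.0.0.0/0 (H4) depth=0
  ? 187.123.10.232  path d0:H4  best=H4
  del 32.0.0.0/4 (clear depth 4)
  + 22.30.176.0/20 (H2) depth=20
  ? 43.103.0.0  path d0:H4→d1:-→d2:-→d3:-→d4:-→d5:-→d6:-→d7:-→d8:H4→d9:-→d10:-→d11:-→d12:-→d13:-→d14:-→d15:-→d16:H4  best=H4
  del 0.0.0.0/0 (clear depth 0)
  + 40.0.0.0/6 (H1) depth=6
  + 43.96.0.0/12 (H0) depth=12
  del 43.103.174.46/32 (clear depth 32)
  + 0.0.0.0/0 (H4) depth=0
  + 22.30.181.114/32 (H7) depth=32
  + 16.0.0.0/5 (H7) depth=5
  + 22.30.181.0/24 (H1) depth=24
  ? 22.30.181.73  path d0:H4→d1:-→d2:-→d3:-→d4:-→d5:H7→d6:-→d7:-→d8:-→d9:-→d10:-→d11:-→d12:-→d13:-→d14:-→d15:-→d16:-→d17:-→d18:-→d19:-→d20:H2→d21:H5→d22:-→d23:-→d24:H1→d25:-→d26:-  best=H1
  + 43.103.174.46/32 (H7) depth=32
  ? 183.255.121.96  path d0:H4  best=H4
  del 22.30.176.0/21 (clear depth 21)
  ? 22.30.176.18  path d0:H4→d1:-→d2:-→d3:-→d4:-→d5:H7→d6:-→d7:-→d8:-→d9:-→d10:-→d11:-→d12:-→d13:-→d14:-→d15:-→d16:-→d17:-→d18:-→d19:-→d20:H2→d21:-  best=H2
  + 22.24.0.0/13 (H5) depth=13
  + 43.103.174.0/24 (H4) depth=24
  del 43.0.0.0/8 (clear depth 8)
  ? 43.96.80.155  path d0:H4→d1:-→d2:-→d3:-→d4:-→d5:-→d6:H1→d7:-→d8:-→d9:-→d10:-→d11:-→d12:H0→d13:-  best=H0

== LOOKUPS ==
["H3","H4","H5","H5","H4","H4","H1","H4","H2","H0"]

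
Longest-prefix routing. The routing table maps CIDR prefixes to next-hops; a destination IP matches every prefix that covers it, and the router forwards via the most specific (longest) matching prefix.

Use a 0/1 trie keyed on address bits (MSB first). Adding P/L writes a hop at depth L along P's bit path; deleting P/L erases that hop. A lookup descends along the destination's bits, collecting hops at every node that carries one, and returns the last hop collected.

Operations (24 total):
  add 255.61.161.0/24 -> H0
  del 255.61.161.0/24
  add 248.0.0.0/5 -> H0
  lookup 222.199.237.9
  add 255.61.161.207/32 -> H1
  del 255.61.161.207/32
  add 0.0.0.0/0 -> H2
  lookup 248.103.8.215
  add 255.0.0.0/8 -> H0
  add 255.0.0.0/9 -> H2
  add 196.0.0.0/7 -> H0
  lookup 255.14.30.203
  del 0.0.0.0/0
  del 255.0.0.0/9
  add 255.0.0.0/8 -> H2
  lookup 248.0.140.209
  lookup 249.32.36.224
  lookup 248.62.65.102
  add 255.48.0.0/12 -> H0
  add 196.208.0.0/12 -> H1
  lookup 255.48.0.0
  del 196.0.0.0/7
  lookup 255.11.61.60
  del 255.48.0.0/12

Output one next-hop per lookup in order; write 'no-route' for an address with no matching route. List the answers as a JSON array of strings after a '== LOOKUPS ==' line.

Trace:
  + 255.61.161.0/24 (H0) depth=24
  - 255.61.161.0/24 clear@24
  + 248.0.0.0/5 (H0) depth=5
  ? 222.199.237.9  path d0:-→d1:-→d2:-  best=no-route
  + 255.61.161.207/32 (H1) depth=32
  - 255.61.161.207/32 clear@32
  + 0.0.0.0/0 (H2) depth=0
  ? 248.103.8.215  path d0:H2→d1:-→d2:-→d3:-→d4:-→d5:H0  best=H0
  + 255.0.0.0/8 (H0) depth=8
  + 255.0.0.0/9 (H2) depth=9
  + 196.0.0.0/7 (H0) depth=7
  ? 255.14.30.203  path d0:H2→d1:-→d2:-→d3:-→d4:-→d5:H0→d6:-→d7:-→d8:H0→d9:H2→d10:-  best=H2
  - 0.0.0.0/0 clear@0
  - 255.0.0.0/9 clear@9
  + 255.0.0.0/8 (H2) depth=8
  ? 248.0.140.209  path d0:-→d1:-→d2:-→d3:-→d4:-→d5:H0  best=H0
  ? 249.32.36.224  path d0:-→d1:-→d2:-→d3:-→d4:-→d5:H0  best=H0
  ? 248.62.65.102  path d0:-→d1:-→d2:-→d3:-→d4:-→d5:H0  best=H0
  + 255.48.0.0/12 (H0) depth=12
  + 196.208.0.0/12 (H1) depth=12
  ? 255.48.0.0  path d0:-→d1:-→d2:-→d3:-→d4:-→d5:H0→d6:-→d7:-→d8:H2→d9:-→d10:-→d11:-→d12:H0  best=H0
  - 196.0.0.0/7 clear@7
  ? 255.11.61.60  path d0:-→d1:-→d2:-→d3:-→d4:-→d5:H0→d6:-→d7:-→d8:H2→d9:-→d10:-  best=H2
  - 255.48.0.0/12 clear@12

== LOOKUPS ==
["no-route","H0","H2","H0","H0","H0","H0","H2"]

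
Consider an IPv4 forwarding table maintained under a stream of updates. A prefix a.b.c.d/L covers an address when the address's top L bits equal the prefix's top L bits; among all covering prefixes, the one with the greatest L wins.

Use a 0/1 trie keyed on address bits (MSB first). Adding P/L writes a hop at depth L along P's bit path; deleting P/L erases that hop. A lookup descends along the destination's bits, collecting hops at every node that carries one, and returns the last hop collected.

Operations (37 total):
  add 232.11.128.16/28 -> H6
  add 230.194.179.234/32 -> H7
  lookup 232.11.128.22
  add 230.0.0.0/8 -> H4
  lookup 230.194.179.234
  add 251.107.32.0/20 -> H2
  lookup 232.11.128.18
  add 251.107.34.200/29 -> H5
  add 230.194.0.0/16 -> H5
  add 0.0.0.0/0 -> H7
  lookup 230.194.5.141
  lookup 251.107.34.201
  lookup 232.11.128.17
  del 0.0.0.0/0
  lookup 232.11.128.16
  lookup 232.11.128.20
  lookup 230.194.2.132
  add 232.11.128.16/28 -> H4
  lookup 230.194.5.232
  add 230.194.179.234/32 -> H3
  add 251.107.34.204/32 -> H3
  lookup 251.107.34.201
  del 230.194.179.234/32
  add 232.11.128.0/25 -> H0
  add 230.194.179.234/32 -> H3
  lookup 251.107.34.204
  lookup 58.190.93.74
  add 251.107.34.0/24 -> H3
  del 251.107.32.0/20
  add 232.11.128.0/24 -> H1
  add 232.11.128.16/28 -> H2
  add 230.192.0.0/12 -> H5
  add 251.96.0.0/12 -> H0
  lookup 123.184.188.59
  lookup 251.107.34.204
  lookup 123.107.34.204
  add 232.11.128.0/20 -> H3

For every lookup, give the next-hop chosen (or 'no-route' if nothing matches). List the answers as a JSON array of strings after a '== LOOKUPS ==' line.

Apply in order:
  + 232.11.128.16/28 (H6) depth=28
  + 230.194.179.234/32 (H7) depth=32
  lookup 232.11.128.22: bits 1110100000001011100000000001 walk d0:-→d1:-→d2:-→d3:-→d4:-→d5:-→d6:-→d7:-→d8:-→d9:-→d10:-→d11:-→d12:-→d13:-→d14:-→d15:-→d16:-→d17:-→d18:-→d19:-→d20:-→d21:-→d22:-→d23:-→d24:-→d25:-→d26:-→d27:-→d28:H6 -> H6
  + 230.0.0.0/8 (H4) depth=8
  lookup 230.194.179.234: bits 11100110110000101011001111101010 walk d0:-→d1:-→d2:-→d3:-→d4:-→d5:-→d6:-→d7:-→d8:H4→d9:-→d10:-→d11:-→d12:-→d13:-→d14:-→d15:-→d16:-→d17:-→d18:-→d19:-→d20:-→d21:-→d22:-→d23:-→d24:-→d25:-→d26:-→d27:-→d28:-→d29:-→d30:-→d31:-→d32:H7 -> H7
  + 251.107.32.0/20 (H2) depth=20
  lookup 232.11.128.18: bits 1110100000001011100000000001 walk d0:-→d1:-→d2:-→d3:-→d4:-→d5:-→d6:-→d7:-→d8:-→d9:-→d10:-→d11:-→d12:-→d13:-→d14:-→d15:-→d16:-→d17:-→d18:-→d19:-→d20:-→d21:-→d22:-→d23:-→d24:-→d25:-→d26:-→d27:-→d28:H6 -> H6
  + 251.107.34.200/29 (H5) depth=29
  + 230.194.0.0/16 (H5) depth=16
  + 0.0.0.0/0 (H7) depth=0
  lookup 230.194.5.141: bits 1110011011000010 walk d0:H7→d1:-→d2:-→d3:-→d4:-→d5:-→d6:-→d7:-→d8:H4→d9:-→d10:-→d11:-→d12:-→d13:-→d14:-→d15:-→d16:H5 -> H5
  lookup 251.107.34.201: bits 11111011011010110010001011001 walk d0:H7→d1:-→d2:-→d3:-→d4:-→d5:-→d6:-→d7:-→d8:-→d9:-→d10:-→d11:-→d12:-→d13:-→d14:-→d15:-→d16:-→d17:-→d18:-→d19:-→d20:H2→d21:-→d22:-→d23:-→d24:-→d25:-→d26:-→d27:-→d28:-→d29:H5 -> H5
  lookup 232.11.128.17: bits 1110100000001011100000000001 walk d0:H7→d1:-→d2:-→d3:-→d4:-→d5:-→d6:-→d7:-→d8:-→d9:-→d10:-→d11:-→d12:-→d13:-→d14:-→d15:-→d16:-→d17:-→d18:-→d19:-→d20:-→d21:-→d22:-→d23:-→d24:-→d25:-→d26:-→d27:-→d28:H6 -> H6
  del 0.0.0.0/0 (clear depth 0)
  lookup 232.11.128.16: bits 1110100000001011100000000001 walk d0:-→d1:-→d2:-→d3:-→d4:-→d5:-→d6:-→d7:-→d8:-→d9:-→d10:-→d11:-→d12:-→d13:-→d14:-→d15:-→d16:-→d17:-→d18:-→d19:-→d20:-→d21:-→d22:-→d23:-→d24:-→d25:-→d26:-→d27:-→d28:H6 -> H6
  lookup 232.11.128.20: bits 1110100000001011100000000001 walk d0:-→d1:-→d2:-→d3:-→d4:-→d5:-→d6:-→d7:-→d8:-→d9:-→d10:-→d11:-→d12:-→d13:-→d14:-→d15:-→d16:-→d17:-→d18:-→d19:-→d20:-→d21:-→d22:-→d23:-→d24:-→d25:-→d26:-→d27:-→d28:H6 -> H6
  lookup 230.194.2.132: bits 1110011011000010 walk d0:-→d1:-→d2:-→d3:-→d4:-→d5:-→d6:-→d7:-→d8:H4→d9:-→d10:-→d11:-→d12:-→d13:-→d14:-→d15:-→d16:H5 -> H5
  + 232.11.128.16/28 (H4) depth=28
  lookup 230.194.5.232: bits 1110011011000010 walk d0:-→d1:-→d2:-→d3:-→d4:-→d5:-→d6:-→d7:-→d8:H4→d9:-→d10:-→d11:-→d12:-→d13:-→d14:-→d15:-→d16:H5 -> H5
  + 230.194.179.234/32 (H3) depth=32
  + 251.107.34.204/32 (H3) depth=32
  lookup 251.107.34.201: bits 11111011011010110010001011001 walk d0:-→d1:-→d2:-→d3:-→d4:-→d5:-→d6:-→d7:-→d8:-→d9:-→d10:-→d11:-→d12:-→d13:-→d14:-→d15:-→d16:-→d17:-→d18:-→d19:-→d20:H2→d21:-→d22:-→d23:-→d24:-→d25:-→d26:-→d27:-→d28:-→d29:H5 -> H5
  del 230.194.179.234/32 (clear depth 32)
  + 232.11.128.0/25 (H0) depth=25
  + 230.194.179.234/32 (H3) depth=32
  lookup 251.107.34.204: bits 11111011011010110010001011001100 walk d0:-→d1:-→d2:-→d3:-→d4:-→d5:-→d6:-→d7:-→d8:-→d9:-→d10:-→d11:-→d12:-→d13:-→d14:-→d15:-→d16:-→d17:-→d18:-→d19:-→d20:H2→d21:-→d22:-→d23:-→d24:-→d25:-→d26:-→d27:-→d28:-→d29:H5→d30:-→d31:-→d32:H3 -> H3
  lookup 58.190.93.74: bits ε walk d0:- -> no-route
  + 251.107.34.0/24 (H3) depth=24
  del 251.107.32.0/20 (clear depth 20)
  + 232.11.128.0/24 (H1) depth=24
  + 232.11.128.16/28 (H2) depth=28
  + 230.192.0.0/12 (H5) depth=12
  + 251.96.0.0/12 (H0) depth=12
  lookup 123.184.188.59: bits ε walk d0:- -> no-route
  lookup 251.107.34.204: bits 11111011011010110010001011001100 walk d0:-→d1:-→d2:-→d3:-→d4:-→d5:-→d6:-→d7:-→d8:-→d9:-→d10:-→d11:-→d12:H0→d13:-→d14:-→d15:-→d16:-→d17:-→d18:-→d19:-→d20:-→d21:-→d22:-→d23:-→d24:H3→d25:-→d26:-→d27:-→d28:-→d29:H5→d30:-→d31:-→d32:H3 -> H3
  lookup 123.107.34.204: bits ε walk d0:- -> no-route
  + 232.11.128.0/20 (H3) depth=20

== LOOKUPS ==
["H6","H7","H6","H5","H5","H6","H6","H6","H5","H5","H5","H3","no-route","no-route","H3","no-route"]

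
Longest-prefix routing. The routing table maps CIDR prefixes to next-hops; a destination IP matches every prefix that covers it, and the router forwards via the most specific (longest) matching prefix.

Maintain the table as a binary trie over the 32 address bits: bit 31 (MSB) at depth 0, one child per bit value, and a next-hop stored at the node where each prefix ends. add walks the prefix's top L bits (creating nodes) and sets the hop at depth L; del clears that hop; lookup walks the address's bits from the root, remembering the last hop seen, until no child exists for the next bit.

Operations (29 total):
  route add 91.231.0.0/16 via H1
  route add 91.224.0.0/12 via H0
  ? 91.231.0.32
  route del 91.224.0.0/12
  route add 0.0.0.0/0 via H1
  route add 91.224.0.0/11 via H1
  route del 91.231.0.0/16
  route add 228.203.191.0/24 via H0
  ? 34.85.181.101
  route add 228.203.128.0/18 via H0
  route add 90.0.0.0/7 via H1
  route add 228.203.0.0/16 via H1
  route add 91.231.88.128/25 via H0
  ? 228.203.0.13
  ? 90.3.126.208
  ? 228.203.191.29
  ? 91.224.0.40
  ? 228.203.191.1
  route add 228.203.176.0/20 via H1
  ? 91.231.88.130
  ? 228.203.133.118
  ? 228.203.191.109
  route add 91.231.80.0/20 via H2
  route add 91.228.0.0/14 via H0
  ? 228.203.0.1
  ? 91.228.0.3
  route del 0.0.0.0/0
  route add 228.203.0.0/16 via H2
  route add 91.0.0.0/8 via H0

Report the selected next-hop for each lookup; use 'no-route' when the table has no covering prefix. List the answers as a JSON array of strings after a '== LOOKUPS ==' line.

Apply in order:
  add 91.231.0.0/16 -> H1 at depth 16
  add 91.224.0.0/12 -> H0 at depth 12
  lookup 91.231.0.32: bits 0101101111100111 walk d0:-→d1:-→d2:-→d3:-→d4:-→d5:-→d6:-→d7:-→d8:-→d9:-→d10:-→d11:-→d12:H0→d13:-→d14:-→d15:-→d16:H1 -> H1
  del 91.224.0.0/12 (clear depth 12)
  add 0.0.0.0/0 -> H1 at depth 0
  add 91.224.0.0/11 -> H1 at depth 11
  del 91.231.0.0/16 (clear depth 16)
  add 228.203.191.0/24 -> H0 at depth 24
  lookup 34.85.181.101: bits 0 walk d0:H1→d1:- -> H1
  add 228.203.128.0/18 -> H0 at depth 18
  add 90.0.0.0/7 -> H1 at depth 7
  add 228.203.0.0/16 -> H1 at depth 16
  add 91.231.88.128/25 -> H0 at depth 25
  lookup 228.203.0.13: bits 1110010011001011 walk d0:H1→d1:-→d2:-→d3:-→d4:-→d5:-→d6:-→d7:-→d8:-→d9:-→d10:-→d11:-→d12:-→d13:-→d14:-→d15:-→d16:H1 -> H1
  lookup 90.3.126.208: bits 0101101 walk d0:H1→d1:-→d2:-→d3:-→d4:-→d5:-→d6:-→d7:H1 -> H1
  lookup 228.203.191.29: bits 111001001100101110111111 walk d0:H1→d1:-→d2:-→d3:-→d4:-→d5:-→d6:-→d7:-→d8:-→d9:-→d10:-→d11:-→d12:-→d13:-→d14:-→d15:-→d16:H1→d17:-→d18:H0→d19:-→d20:-→d21:-→d22:-→d23:-→d24:H0 -> H0
  lookup 91.224.0.40: bits 0101101111100 walk d0:H1→d1:-→d2:-→d3:-→d4:-→d5:-→d6:-→d7:H1→d8:-→d9:-→d10:-→d11:H1→d12:-→d13:- -> H1
  lookup 228.203.191.1: bits 111001001100101110111111 walk d0:H1→d1:-→d2:-→d3:-→d4:-→d5:-→d6:-→d7:-→d8:-→d9:-→d10:-→d11:-→d12:-→d13:-→d14:-→d15:-→d16:H1→d17:-→d18:H0→d19:-→d20:-→d21:-→d22:-→d23:-→d24:H0 -> H0
  add 228.203.176.0/20 -> H1 at depth 20
  lookup 91.231.88.130: bits 0101101111100111010110001 walk d0:H1→d1:-→d2:-→d3:-→d4:-→d5:-→d6:-→d7:H1→d8:-→d9:-→d10:-→d11:H1→d12:-→d13:-→d14:-→d15:-→d16:-→d17:-→d18:-→d19:-→d20:-→d21:-→d22:-→d23:-→d24:-→d25:H0 -> H0
  lookup 228.203.133.118: bits 111001001100101110 walk d0:H1→d1:-→d2:-→d3:-→d4:-→d5:-→d6:-→d7:-→d8:-→d9:-→d10:-→d11:-→d12:-→d13:-→d14:-→d15:-→d16:H1→d17:-→d18:H0 -> H0
  lookup 228.203.191.109: bits 111001001100101110111111 walk d0:H1→d1:-→d2:-→d3:-→d4:-→d5:-→d6:-→d7:-→d8:-→d9:-→d10:-→d11:-→d12:-→d13:-→d14:-→d15:-→d16:H1→d17:-→d18:H0→d19:-→d20:H1→d21:-→d22:-→d23:-→d24:H0 -> H0
  add 91.231.80.0/20 -> H2 at depth 20
  add 91.228.0.0/14 -> H0 at depth 14
  lookup 228.203.0.1: bits 1110010011001011 walk d0:H1→d1:-→d2:-→d3:-→d4:-→d5:-→d6:-→d7:-→d8:-→d9:-→d10:-→d11:-→d12:-→d13:-→d14:-→d15:-→d16:H1 -> H1
  lookup 91.228.0.3: bits 01011011111001 walk d0:H1→d1:-→d2:-→d3:-→d4:-→d5:-→d6:-→d7:H1→d8:-→d9:-→d10:-→d11:H1→d12:-→d13:-→d14:H0 -> H0
  del 0.0.0.0/0 (clear depth 0)
  add 228.203.0.0/16 -> H2 at depth 16
  add 91.0.0.0/8 -> H0 at depth 8

== LOOKUPS ==
["H1","H1","H1","H1","H0","H1","H0","H0","H0","H0","H1","H0"]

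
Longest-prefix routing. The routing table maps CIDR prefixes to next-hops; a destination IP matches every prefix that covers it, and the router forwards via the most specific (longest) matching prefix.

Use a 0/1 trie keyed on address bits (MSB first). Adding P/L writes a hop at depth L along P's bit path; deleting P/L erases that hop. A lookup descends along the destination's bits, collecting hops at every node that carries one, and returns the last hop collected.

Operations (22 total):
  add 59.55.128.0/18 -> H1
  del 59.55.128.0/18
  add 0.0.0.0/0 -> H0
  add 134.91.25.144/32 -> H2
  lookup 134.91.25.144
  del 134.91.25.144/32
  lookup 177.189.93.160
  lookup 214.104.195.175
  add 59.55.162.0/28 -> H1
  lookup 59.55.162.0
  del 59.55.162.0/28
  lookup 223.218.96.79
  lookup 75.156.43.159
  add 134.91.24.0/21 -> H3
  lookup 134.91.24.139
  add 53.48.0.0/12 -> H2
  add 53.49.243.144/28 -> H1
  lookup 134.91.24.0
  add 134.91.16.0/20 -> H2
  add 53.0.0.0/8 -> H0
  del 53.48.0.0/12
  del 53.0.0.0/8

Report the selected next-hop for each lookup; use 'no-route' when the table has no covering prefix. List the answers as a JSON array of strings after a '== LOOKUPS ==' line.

Apply in order:
  add 59.55.128.0/18 -> H1 at depth 18
  del 59.55.128.0/18 (clear depth 18)
  add 0.0.0.0/0 -> H0 at depth 0
  add 134.91.25.144/32 -> H2 at depth 32
  Q 134.91.25.144: descend 10000110010110110001100110010000 ; hops seen [H0,H2] ; pick H2
  del 134.91.25.144/32 (clear depth 32)
  Q 177.189.93.160: descend 10 ; hops seen [H0] ; pick H0
  Q 214.104.195.175: descend 1 ; hops seen [H0] ; pick H0
  add 59.55.162.0/28 -> H1 at depth 28
  Q 59.55.162.0: descend 0011101100110111101000100000 ; hops seen [H0,H1] ; pick H1
  del 59.55.162.0/28 (clear depth 28)
  Q 223.218.96.79: descend 1 ; hops seen [H0] ; pick H0
  Q 75.156.43.159: descend 0 ; hops seen [H0] ; pick H0
  add 134.91.24.0/21 -> H3 at depth 21
  Q 134.91.24.139: descend 10000110010110110001100 ; hops seen [H0,H3] ; pick H3
  add 53.48.0.0/12 -> H2 at depth 12
  add 53.49.243.144/28 -> H1 at depth 28
  Q 134.91.24.0: descend 10000110010110110001100 ; hops seen [H0,H3] ; pick H3
  add 134.91.16.0/20 -> H2 at depth 20
  add 53.0.0.0/8 -> H0 at depth 8
  del 53.48.0.0/12 (clear depth 12)
  del 53.0.0.0/8 (clear depth 8)

== LOOKUPS ==
["H2","H0","H0","H1","H0","H0","H3","H3"]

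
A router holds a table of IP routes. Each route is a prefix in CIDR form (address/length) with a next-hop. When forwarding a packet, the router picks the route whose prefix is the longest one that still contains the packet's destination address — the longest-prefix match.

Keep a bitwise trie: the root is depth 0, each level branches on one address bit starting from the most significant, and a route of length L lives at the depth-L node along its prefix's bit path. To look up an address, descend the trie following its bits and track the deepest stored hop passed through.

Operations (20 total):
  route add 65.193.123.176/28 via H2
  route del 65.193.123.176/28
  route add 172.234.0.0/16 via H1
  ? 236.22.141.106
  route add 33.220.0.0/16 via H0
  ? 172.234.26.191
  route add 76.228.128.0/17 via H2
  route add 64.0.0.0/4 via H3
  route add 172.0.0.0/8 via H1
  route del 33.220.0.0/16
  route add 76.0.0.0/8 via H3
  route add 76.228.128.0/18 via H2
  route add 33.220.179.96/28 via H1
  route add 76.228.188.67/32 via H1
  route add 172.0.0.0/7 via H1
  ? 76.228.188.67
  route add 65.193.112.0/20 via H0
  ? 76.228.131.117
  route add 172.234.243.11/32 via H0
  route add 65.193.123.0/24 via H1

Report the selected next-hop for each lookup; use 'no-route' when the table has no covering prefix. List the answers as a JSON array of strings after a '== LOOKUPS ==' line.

Process each operation:
  + 65.193.123.176/28 (H2) depth=28
  del 65.193.123.176/28 (clear depth 28)
  + 172.234.0.0/16 (H1) depth=16
  lookup 236.22.141.106: bits 1 walk d0:-→d1:- -> no-route
  + 33.220.0.0/16 (H0) depth=16
  lookup 172.234.26.191: bits 1010110011101010 walk d0:-→d1:-→d2:-→d3:-→d4:-→d5:-→d6:-→d7:-→d8:-→d9:-→d10:-→d11:-→d12:-→d13:-→d14:-→d15:-→d16:H1 -> H1
  + 76.228.128.0/17 (H2) depth=17
  + 64.0.0.0/4 (H3) depth=4
  + 172.0.0.0/8 (H1) depth=8
  del 33.220.0.0/16 (clear depth 16)
  + 76.0.0.0/8 (H3) depth=8
  + 76.228.128.0/18 (H2) depth=18
  + 33.220.179.96/28 (H1) depth=28
  + 76.228.188.67/32 (H1) depth=32
  + 172.0.0.0/7 (H1) depth=7
  lookup 76.228.188.67: bits 01001100111001001011110001000011 walk d0:-→d1:-→d2:-→d3:-→d4:H3→d5:-→d6:-→d7:-→d8:H3→d9:-→d10:-→d11:-→d12:-→d13:-→d14:-→d15:-→d16:-→d17:H2→d18:H2→d19:-→d20:-→d21:-→d22:-→d23:-→d24:-→d25:-→d26:-→d27:-→d28:-→d29:-→d30:-→d31:-→d32:H1 -> H1
  + 65.193.112.0/20 (H0) depth=20
  lookup 76.228.131.117: bits 010011001110010010 walk d0:-→d1:-→d2:-→d3:-→d4:H3→d5:-→d6:-→d7:-→d8:H3→d9:-→d10:-→d11:-→d12:-→d13:-→d14:-→d15:-→d16:-→d17:H2→d18:H2 -> H2
  + 172.234.243.11/32 (H0) depth=32
  + 65.193.123.0/24 (H1) depth=24

== LOOKUPS ==
["no-route","H1","H1","H2"]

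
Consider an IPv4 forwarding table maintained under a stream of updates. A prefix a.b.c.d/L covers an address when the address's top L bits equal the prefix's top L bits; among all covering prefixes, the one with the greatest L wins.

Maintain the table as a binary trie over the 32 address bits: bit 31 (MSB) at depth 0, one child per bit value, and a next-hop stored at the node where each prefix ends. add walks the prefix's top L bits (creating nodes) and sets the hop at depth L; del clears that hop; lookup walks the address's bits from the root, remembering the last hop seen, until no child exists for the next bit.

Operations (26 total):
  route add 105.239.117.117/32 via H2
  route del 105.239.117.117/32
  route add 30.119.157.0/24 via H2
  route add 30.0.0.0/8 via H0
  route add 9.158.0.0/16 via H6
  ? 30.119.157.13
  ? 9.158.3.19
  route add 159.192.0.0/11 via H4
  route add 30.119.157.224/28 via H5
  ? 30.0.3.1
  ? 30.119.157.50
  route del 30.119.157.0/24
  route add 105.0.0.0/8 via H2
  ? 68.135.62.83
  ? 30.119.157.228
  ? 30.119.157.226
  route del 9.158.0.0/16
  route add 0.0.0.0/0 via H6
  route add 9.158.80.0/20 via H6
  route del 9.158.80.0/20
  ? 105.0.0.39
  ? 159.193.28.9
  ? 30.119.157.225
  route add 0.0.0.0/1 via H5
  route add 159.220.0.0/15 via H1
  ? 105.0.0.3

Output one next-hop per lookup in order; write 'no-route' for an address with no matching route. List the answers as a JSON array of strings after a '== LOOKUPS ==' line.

Apply in order:
  add 105.239.117.117/32 -> H2 at depth 32
  del 105.239.117.117/32 (clear depth 32)
  add 30.119.157.0/24 -> H2 at depth 24
  add 30.0.0.0/8 -> H0 at depth 8
  add 9.158.0.0/16 -> H6 at depth 16
  lookup 30.119.157.13: bits 000111100111011110011101 walk d0:-→d1:-→d2:-→d3:-→d4:-→d5:-→d6:-→d7:-→d8:H0→d9:-→d10:-→d11:-→d12:-→d13:-→d14:-→d15:-→d16:-→d17:-→d18:-→d19:-→d20:-→d21:-→d22:-→d23:-→d24:H2 -> H2
  lookup 9.158.3.19: bits 0000100110011110 walk d0:-→d1:-→d2:-→d3:-→d4:-→d5:-→d6:-→d7:-→d8:-→d9:-→d10:-→d11:-→d12:-→d13:-→d14:-→d15:-→d16:H6 -> H6
  add 159.192.0.0/11 -> H4 at depth 11
  add 30.119.157.224/28 -> H5 at depth 28
  lookup 30.0.3.1: bits 000111100 walk d0:-→d1:-→d2:-→d3:-→d4:-→d5:-→d6:-→d7:-→d8:H0→d9:- -> H0
  lookup 30.119.157.50: bits 000111100111011110011101 walk d0:-→d1:-→d2:-→d3:-→d4:-→d5:-→d6:-→d7:-→d8:H0→d9:-→d10:-→d11:-→d12:-→d13:-→d14:-→d15:-→d16:-→d17:-→d18:-→d19:-→d20:-→d21:-→d22:-→d23:-→d24:H2 -> H2
  del 30.119.157.0/24 (clear depth 24)
  add 105.0.0.0/8 -> H2 at depth 8
  lookup 68.135.62.83: bits 01 walk d0:-→d1:-→d2:- -> no-route
  lookup 30.119.157.228: bits 0001111001110111100111011110 walk d0:-→d1:-→d2:-→d3:-→d4:-→d5:-→d6:-→d7:-→d8:H0→d9:-→d10:-→d11:-→d12:-→d13:-→d14:-→d15:-→d16:-→d17:-→d18:-→d19:-→d20:-→d21:-→d22:-→d23:-→d24:-→d25:-→d26:-→d27:-→d28:H5 -> H5
  lookup 30.119.157.226: bits 0001111001110111100111011110 walk d0:-→d1:-→d2:-→d3:-→d4:-→d5:-→d6:-→d7:-→d8:H0→d9:-→d10:-→d11:-→d12:-→d13:-→d14:-→d15:-→d16:-→d17:-→d18:-→d19:-→d20:-→d21:-→d22:-→d23:-→d24:-→d25:-→d26:-→d27:-→d28:H5 -> H5
  del 9.158.0.0/16 (clear depth 16)
  add 0.0.0.0/0 -> H6 at depth 0
  add 9.158.80.0/20 -> H6 at depth 20
  del 9.158.80.0/20 (clear depth 20)
  lookup 105.0.0.39: bits 01101001 walk d0:H6→d1:-→d2:-→d3:-→d4:-→d5:-→d6:-→d7:-→d8:H2 -> H2
  lookup 159.193.28.9: bits 10011111110 walk d0:H6→d1:-→d2:-→d3:-→d4:-→d5:-→d6:-→d7:-→d8:-→d9:-→d10:-→d11:H4 -> H4
  lookup 30.119.157.225: bits 0001111001110111100111011110 walk d0:H6→d1:-→d2:-→d3:-→d4:-→d5:-→d6:-→d7:-→d8:H0→d9:-→d10:-→d11:-→d12:-→d13:-→d14:-→d15:-→d16:-→d17:-→d18:-→d19:-→d20:-→d21:-→d22:-→d23:-→d24:-→d25:-→d26:-→d27:-→d28:H5 -> H5
  add 0.0.0.0/1 -> H5 at depth 1
  add 159.220.0.0/15 -> H1 at depth 15
  lookup 105.0.0.3: bits 01101001 walk d0:H6→d1:H5→d2:-→d3:-→d4:-→d5:-→d6:-→d7:-→d8:H2 -> H2

== LOOKUPS ==
["H2","H6","H0","H2","no-route","H5","H5","H2","H4","H5","H2"]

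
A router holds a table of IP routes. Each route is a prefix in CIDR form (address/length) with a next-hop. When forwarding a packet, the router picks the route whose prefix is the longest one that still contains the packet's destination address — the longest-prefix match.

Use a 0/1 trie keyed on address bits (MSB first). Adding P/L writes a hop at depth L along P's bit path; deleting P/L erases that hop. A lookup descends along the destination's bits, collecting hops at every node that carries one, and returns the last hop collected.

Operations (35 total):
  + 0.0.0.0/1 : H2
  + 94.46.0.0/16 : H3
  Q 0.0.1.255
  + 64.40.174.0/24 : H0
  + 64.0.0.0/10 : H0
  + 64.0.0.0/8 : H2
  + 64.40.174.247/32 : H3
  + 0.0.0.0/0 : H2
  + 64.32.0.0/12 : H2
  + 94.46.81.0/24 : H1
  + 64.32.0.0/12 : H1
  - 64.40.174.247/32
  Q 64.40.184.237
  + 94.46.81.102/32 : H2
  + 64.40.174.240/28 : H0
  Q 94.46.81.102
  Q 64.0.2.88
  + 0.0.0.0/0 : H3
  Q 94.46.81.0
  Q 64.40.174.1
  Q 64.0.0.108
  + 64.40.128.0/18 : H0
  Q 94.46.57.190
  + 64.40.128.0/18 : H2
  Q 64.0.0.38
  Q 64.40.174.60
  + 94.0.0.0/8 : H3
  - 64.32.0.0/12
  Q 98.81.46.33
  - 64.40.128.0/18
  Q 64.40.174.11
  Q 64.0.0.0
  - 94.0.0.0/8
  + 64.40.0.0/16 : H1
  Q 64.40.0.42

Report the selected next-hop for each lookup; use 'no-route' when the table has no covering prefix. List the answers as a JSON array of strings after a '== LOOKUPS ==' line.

Apply in order:
  + 0.0.0.0/1 (H2) depth=1
  + 94.46.0.0/16 (H3) depth=16
  lookup 0.0.1.255: bits 0 walk d0:-→d1:H2 -> H2
  + 64.40.174.0/24 (H0) depth=24
  + 64.0.0.0/10 (H0) depth=10
  + 64.0.0.0/8 (H2) depth=8
  + 64.40.174.247/32 (H3) depth=32
  + 0.0.0.0/0 (H2) depth=0
  + 64.32.0.0/12 (H2) depth=12
  + 94.46.81.0/24 (H1) depth=24
  + 64.32.0.0/12 (H1) depth=12
  - 64.40.174.247/32 clear@32
  lookup 64.40.184.237: bits 0100000000101000101 walk d0:H2→d1:H2→d2:-→d3:-→d4:-→d5:-→d6:-→d7:-→d8:H2→d9:-→d10:H0→d11:-→d12:H1→d13:-→d14:-→d15:-→d16:-→d17:-→d18:-→d19:- -> H1
  + 94.46.81.102/32 (H2) depth=32
  + 64.40.174.240/28 (H0) depth=28
  lookup 94.46.81.102: bits 01011110001011100101000101100110 walk d0:H2→d1:H2→d2:-→d3:-→d4:-→d5:-→d6:-→d7:-→d8:-→d9:-→d10:-→d11:-→d12:-→d13:-→d14:-→d15:-→d16:H3→d17:-→d18:-→d19:-→d20:-→d21:-→d22:-→d23:-→d24:H1→d25:-→d26:-→d27:-→d28:-→d29:-→d30:-→d31:-→d32:H2 -> H2
  lookup 64.0.2.88: bits 0100000000 walk d0:H2→d1:H2→d2:-→d3:-→d4:-→d5:-→d6:-→d7:-→d8:H2→d9:-→d10:H0 -> H0
  + 0.0.0.0/0 (H3) depth=0
  lookup 94.46.81.0: bits 0101111000101110010100010 walk d0:H3→d1:H2→d2:-→d3:-→d4:-→d5:-→d6:-→d7:-→d8:-→d9:-→d10:-→d11:-→d12:-→d13:-→d14:-→d15:-→d16:H3→d17:-→d18:-→d19:-→d20:-→d21:-→d22:-→d23:-→d24:H1→d25:- -> H1
  lookup 64.40.174.1: bits 010000000010100010101110 walk d0:H3→d1:H2→d2:-→d3:-→d4:-→d5:-→d6:-→d7:-→d8:H2→d9:-→d10:H0→d11:-→d12:H1→d13:-→d14:-→d15:-→d16:-→d17:-→d18:-→d19:-→d20:-→d21:-→d22:-→d23:-→d24:H0 -> H0
  lookup 64.0.0.108: bits 0100000000 walk d0:H3→d1:H2→d2:-→d3:-→d4:-→d5:-→d6:-→d7:-→d8:H2→d9:-→d10:H0 -> H0
  + 64.40.128.0/18 (H0) depth=18
  lookup 94.46.57.190: bits 01011110001011100 walk d0:H3→d1:H2→d2:-→d3:-→d4:-→d5:-→d6:-→d7:-→d8:-→d9:-→d10:-→d11:-→d12:-→d13:-→d14:-→d15:-→d16:H3→d17:- -> H3
  + 64.40.128.0/18 (H2) depth=18
  lookup 64.0.0.38: bits 0100000000 walk d0:H3→d1:H2→d2:-→d3:-→d4:-→d5:-→d6:-→d7:-→d8:H2→d9:-→d10:H0 -> H0
  lookup 64.40.174.60: bits 010000000010100010101110 walk d0:H3→d1:H2→d2:-→d3:-→d4:-→d5:-→d6:-→d7:-→d8:H2→d9:-→d10:H0→d11:-→d12:H1→d13:-→d14:-→d15:-→d16:-→d17:-→d18:H2→d19:-→d20:-→d21:-→d22:-→d23:-→d24:H0 -> H0
  + 94.0.0.0/8 (H3) depth=8
  - 64.32.0.0/12 clear@12
  lookup 98.81.46.33: bits 01 walk d0:H3→d1:H2→d2:- -> H2
  - 64.40.128.0/18 clear@18
  lookup 64.40.174.11: bits 010000000010100010101110 walk d0:H3→d1:H2→d2:-→d3:-→d4:-→d5:-→d6:-→d7:-→d8:H2→d9:-→d10:H0→d11:-→d12:-→d13:-→d14:-→d15:-→d16:-→d17:-→d18:-→d19:-→d20:-→d21:-→d22:-→d23:-→d24:H0 -> H0
  lookup 64.0.0.0: bits 0100000000 walk d0:H3→d1:H2→d2:-→d3:-→d4:-→d5:-→d6:-→d7:-→d8:H2→d9:-→d10:H0 -> H0
  - 94.0.0.0/8 clear@8
  + 64.40.0.0/16 (H1) depth=16
  lookup 64.40.0.42: bits 0100000000101000 walk d0:H3→d1:H2→d2:-→d3:-→d4:-→d5:-→d6:-→d7:-→d8:H2→d9:-→d10:H0→d11:-→d12:-→d13:-→d14:-→d15:-→d16:H1 -> H1

== LOOKUPS ==
["H2","H1","H2","H0","H1","H0","H0","H3","H0","H0","H2","H0","H0","H1"]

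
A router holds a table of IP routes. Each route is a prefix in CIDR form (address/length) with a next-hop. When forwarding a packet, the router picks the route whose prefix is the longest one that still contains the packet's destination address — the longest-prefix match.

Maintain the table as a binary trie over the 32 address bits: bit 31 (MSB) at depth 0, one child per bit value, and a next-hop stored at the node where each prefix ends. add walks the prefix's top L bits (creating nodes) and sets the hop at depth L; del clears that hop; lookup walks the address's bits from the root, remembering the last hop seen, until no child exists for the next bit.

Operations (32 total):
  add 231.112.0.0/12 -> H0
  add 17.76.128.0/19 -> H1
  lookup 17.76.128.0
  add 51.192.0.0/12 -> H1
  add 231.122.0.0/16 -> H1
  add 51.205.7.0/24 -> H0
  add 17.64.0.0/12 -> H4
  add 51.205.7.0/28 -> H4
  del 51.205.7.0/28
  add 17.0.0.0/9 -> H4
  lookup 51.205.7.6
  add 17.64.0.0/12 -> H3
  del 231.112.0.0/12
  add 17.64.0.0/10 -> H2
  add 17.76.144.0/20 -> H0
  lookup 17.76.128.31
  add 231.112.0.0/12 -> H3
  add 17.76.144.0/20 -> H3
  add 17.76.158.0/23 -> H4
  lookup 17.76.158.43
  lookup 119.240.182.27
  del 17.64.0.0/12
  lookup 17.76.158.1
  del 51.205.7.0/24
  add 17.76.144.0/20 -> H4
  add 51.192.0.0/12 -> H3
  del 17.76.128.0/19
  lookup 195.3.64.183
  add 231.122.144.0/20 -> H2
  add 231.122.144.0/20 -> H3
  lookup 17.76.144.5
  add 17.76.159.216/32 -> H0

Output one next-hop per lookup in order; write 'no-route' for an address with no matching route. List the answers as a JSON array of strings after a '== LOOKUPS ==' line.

Trace:
  + 231.112.0.0/12 (H0) depth=12
  + 17.76.128.0/19 (H1) depth=19
  Q 17.76.128.0: descend 0001000101001100100 ; hops seen [H1] ; pick H1
  + 51.192.0.0/12 (H1) depth=12
  + 231.122.0.0/16 (H1) depth=16
  + 51.205.7.0/24 (H0) depth=24
  + 17.64.0.0/12 (H4) depth=12
  + 51.205.7.0/28 (H4) depth=28
  - 51.205.7.0/28 clear@28
  + 17.0.0.0/9 (H4) depth=9
  Q 51.205.7.6: descend 0011001111001101000001110000 ; hops seen [H1,H0] ; pick H0
  + 17.64.0.0/12 (H3) depth=12
  - 231.112.0.0/12 clear@12
  + 17.64.0.0/10 (H2) depth=10
  + 17.76.144.0/20 (H0) depth=20
  Q 17.76.128.31: descend 0001000101001100100 ; hops seen [H4,H2,H3,H1] ; pick H1
  + 231.112.0.0/12 (H3) depth=12
  + 17.76.144.0/20 (H3) depth=20
  + 17.76.158.0/23 (H4) depth=23
  Q 17.76.158.43: descend 00010001010011001001111 ; hops seen [H4,H2,H3,H1,H3,H4] ; pick H4
  Q 119.240.182.27: descend 0 ; hops seen [∅] ; pick no-route
  - 17.64.0.0/12 clear@12
  Q 17.76.158.1: descend 00010001010011001001111 ; hops seen [H4,H2,H1,H3,H4] ; pick H4
  - 51.205.7.0/24 clear@24
  + 17.76.144.0/20 (H4) depth=20
  + 51.192.0.0/12 (H3) depth=12
  - 17.76.128.0/19 clear@19
  Q 195.3.64.183: descend 11 ; hops seen [∅] ; pick no-route
  + 231.122.144.0/20 (H2) depth=20
  + 231.122.144.0/20 (H3) depth=20
  Q 17.76.144.5: descend 00010001010011001001 ; hops seen [H4,H2,H4] ; pick H4
  + 17.76.159.216/32 (H0) depth=32

== LOOKUPS ==
["H1","H0","H1","H4","no-route","H4","no-route","H4"]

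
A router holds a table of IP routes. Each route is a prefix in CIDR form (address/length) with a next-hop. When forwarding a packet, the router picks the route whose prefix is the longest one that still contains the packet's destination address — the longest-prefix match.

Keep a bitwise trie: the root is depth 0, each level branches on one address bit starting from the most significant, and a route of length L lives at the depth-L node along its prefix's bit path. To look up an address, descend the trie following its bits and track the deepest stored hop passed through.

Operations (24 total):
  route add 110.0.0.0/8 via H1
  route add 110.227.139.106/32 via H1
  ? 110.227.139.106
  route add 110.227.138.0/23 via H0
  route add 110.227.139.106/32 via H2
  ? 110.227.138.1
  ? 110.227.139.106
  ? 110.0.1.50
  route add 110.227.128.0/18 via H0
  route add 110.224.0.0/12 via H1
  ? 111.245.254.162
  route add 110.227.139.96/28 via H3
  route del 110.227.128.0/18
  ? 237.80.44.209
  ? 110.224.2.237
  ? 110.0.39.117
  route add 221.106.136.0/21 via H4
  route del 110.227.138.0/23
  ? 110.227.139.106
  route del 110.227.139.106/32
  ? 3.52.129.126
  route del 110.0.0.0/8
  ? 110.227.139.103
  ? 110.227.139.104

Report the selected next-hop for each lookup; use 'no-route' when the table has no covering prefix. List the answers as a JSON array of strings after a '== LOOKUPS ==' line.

Trace:
  + 110.0.0.0/8 (H1) depth=8
  + 110.227.139.106/32 (H1) depth=32
  Q 110.227.139.106: descend 01101110111000111000101101101010 ; hops seen [H1,H1] ; pick H1
  + 110.227.138.0/23 (H0) depth=23
  + 110.227.139.106/32 (H2) depth=32
  Q 110.227.138.1: descend 01101110111000111000101 ; hops seen [H1,H0] ; pick H0
  Q 110.227.139.106: descend 01101110111000111000101101101010 ; hops seen [H1,H0,H2] ; pick H2
  Q 110.0.1.50: descend 01101110 ; hops seen [H1] ; pick H1
  + 110.227.128.0/18 (H0) depth=18
  + 110.224.0.0/12 (H1) depth=12
  Q 111.245.254.162: descend 0110111 ; hops seen [∅] ; pick no-route
  + 110.227.139.96/28 (H3) depth=28
  - 110.227.128.0/18 clear@18
  Q 237.80.44.209: descend ε ; hops seen [∅] ; pick no-route
  Q 110.224.2.237: descend 01101110111000 ; hops seen [H1,H1] ; pick H1
  Q 110.0.39.117: descend 01101110 ; hops seen [H1] ; pick H1
  + 221.106.136.0/21 (H4) depth=21
  - 110.227.138.0/23 clear@23
  Q 110.227.139.106: descend 01101110111000111000101101101010 ; hops seen [H1,H1,H3,H2] ; pick H2
  - 110.227.139.106/32 clear@32
  Q 3.52.129.126: descend 0 ; hops seen [∅] ; pick no-route
  - 110.0.0.0/8 clear@8
  Q 110.227.139.103: descend 0110111011100011100010110110 ; hops seen [H1,H3] ; pick H3
  Q 110.227.139.104: descend 011011101110001110001011011010 ; hops seen [H1,H3] ; pick H3

== LOOKUPS ==
["H1","H0","H2","H1","no-route","no-route","H1","H1","H2","no-route","H3","H3"]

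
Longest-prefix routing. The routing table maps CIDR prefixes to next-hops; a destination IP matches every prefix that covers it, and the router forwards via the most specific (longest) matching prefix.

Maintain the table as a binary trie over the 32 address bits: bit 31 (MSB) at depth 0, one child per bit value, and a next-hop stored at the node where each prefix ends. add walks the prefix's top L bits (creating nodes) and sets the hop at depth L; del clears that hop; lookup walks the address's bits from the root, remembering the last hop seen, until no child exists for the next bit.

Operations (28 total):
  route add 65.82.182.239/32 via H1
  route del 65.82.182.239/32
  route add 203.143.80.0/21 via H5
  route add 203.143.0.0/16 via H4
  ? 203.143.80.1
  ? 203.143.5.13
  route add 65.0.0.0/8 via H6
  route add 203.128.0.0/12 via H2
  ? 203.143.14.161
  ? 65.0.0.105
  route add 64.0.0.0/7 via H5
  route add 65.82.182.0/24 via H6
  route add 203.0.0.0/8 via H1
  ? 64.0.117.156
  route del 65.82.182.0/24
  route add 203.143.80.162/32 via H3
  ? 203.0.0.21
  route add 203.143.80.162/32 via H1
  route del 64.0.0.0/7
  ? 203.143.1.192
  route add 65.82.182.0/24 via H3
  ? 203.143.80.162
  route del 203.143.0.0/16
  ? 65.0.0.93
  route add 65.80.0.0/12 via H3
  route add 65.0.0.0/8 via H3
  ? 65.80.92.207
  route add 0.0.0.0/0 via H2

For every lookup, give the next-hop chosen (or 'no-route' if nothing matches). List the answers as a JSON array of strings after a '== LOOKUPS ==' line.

Trace:
  add 65.82.182.239/32 -> H1 at depth 32
  - 65.82.182.239/32 clear@32
  add 203.143.80.0/21 -> H5 at depth 21
  add 203.143.0.0/16 -> H4 at depth 16
  ? 203.143.80.1  path d0:-→d1:-→d2:-→d3:-→d4:-→d5:-→d6:-→d7:-→d8:-→d9:-→d10:-→d11:-→d12:-→d13:-→d14:-→d15:-→d16:H4→d17:-→d18:-→d19:-→d20:-→d21:H5  best=H5
  ? 203.143.5.13  path d0:-→d1:-→d2:-→d3:-→d4:-→d5:-→d6:-→d7:-→d8:-→d9:-→d10:-→d11:-→d12:-→d13:-→d14:-→d15:-→d16:H4→d17:-  best=H4
  add 65.0.0.0/8 -> H6 at depth 8
  add 203.128.0.0/12 -> H2 at depth 12
  ? 203.143.14.161  path d0:-→d1:-→d2:-→d3:-→d4:-→d5:-→d6:-→d7:-→d8:-→d9:-→d10:-→d11:-→d12:H2→d13:-→d14:-→d15:-→d16:H4→d17:-  best=H4
  ? 65.0.0.105  path d0:-→d1:-→d2:-→d3:-→d4:-→d5:-→d6:-→d7:-→d8:H6→d9:-  best=H6
  add 64.0.0.0/7 -> H5 at depth 7
  add 65.82.182.0/24 -> H6 at depth 24
  add 203.0.0.0/8 -> H1 at depth 8
  ? 64.0.117.156  path d0:-→d1:-→d2:-→d3:-→d4:-→d5:-→d6:-→d7:H5  best=H5
  - 65.82.182.0/24 clear@24
  add 203.143.80.162/32 -> H3 at depth 32
  ? 203.0.0.21  path d0:-→d1:-→d2:-→d3:-→d4:-→d5:-→d6:-→d7:-→d8:H1  best=H1
  add 203.143.80.162/32 -> H1 at depth 32
  - 64.0.0.0/7 clear@7
  ? 203.143.1.192  path d0:-→d1:-→d2:-→d3:-→d4:-→d5:-→d6:-→d7:-→d8:H1→d9:-→d10:-→d11:-→d12:H2→d13:-→d14:-→d15:-→d16:H4→d17:-  best=H4
  add 65.82.182.0/24 -> H3 at depth 24
  ? 203.143.80.162  path d0:-→d1:-→d2:-→d3:-→d4:-→d5:-→d6:-→d7:-→d8:H1→d9:-→d10:-→d11:-→d12:H2→d13:-→d14:-→d15:-→d16:H4→d17:-→d18:-→d19:-→d20:-→d21:H5→d22:-→d23:-→d24:-→d25:-→d26:-→d27:-→d28:-→d29:-→d30:-→d31:-→d32:H1  best=H1
  - 203.143.0.0/16 clear@16
  ? 65.0.0.93  path d0:-→d1:-→d2:-→d3:-→d4:-→d5:-→d6:-→d7:-→d8:H6→d9:-  best=H6
  add 65.80.0.0/12 -> H3 at depth 12
  add 65.0.0.0/8 -> H3 at depth 8
  ? 65.80.92.207  path d0:-→d1:-→d2:-→d3:-→d4:-→d5:-→d6:-→d7:-→d8:H3→d9:-→d10:-→d11:-→d12:H3→d13:-→d14:-  best=H3
  add 0.0.0.0/0 -> H2 at depth 0

== LOOKUPS ==
["H5","H4","H4","H6","H5","H1","H4","H1","H6","H3"]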